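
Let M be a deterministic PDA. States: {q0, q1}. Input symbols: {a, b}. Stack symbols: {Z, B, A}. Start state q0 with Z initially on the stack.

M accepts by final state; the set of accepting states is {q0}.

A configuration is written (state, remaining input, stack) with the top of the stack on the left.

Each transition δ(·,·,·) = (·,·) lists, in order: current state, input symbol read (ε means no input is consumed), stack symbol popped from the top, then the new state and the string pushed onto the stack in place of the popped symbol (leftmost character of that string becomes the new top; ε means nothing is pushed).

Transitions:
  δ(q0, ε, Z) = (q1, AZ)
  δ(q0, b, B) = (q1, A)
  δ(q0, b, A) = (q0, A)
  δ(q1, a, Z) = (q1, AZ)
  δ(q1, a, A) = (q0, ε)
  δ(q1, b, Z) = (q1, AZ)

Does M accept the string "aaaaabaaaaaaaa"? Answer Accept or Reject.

(q0, aaaaabaaaaaaaa, Z)
  ε-move, top Z: go to q1, push AZ → (q1, aaaaabaaaaaaaa, AZ)
  read a, top A: go to q0, push ε → (q0, aaaabaaaaaaaa, Z)
  ε-move, top Z: go to q1, push AZ → (q1, aaaabaaaaaaaa, AZ)
  read a, top A: go to q0, push ε → (q0, aaabaaaaaaaa, Z)
  ε-move, top Z: go to q1, push AZ → (q1, aaabaaaaaaaa, AZ)
  read a, top A: go to q0, push ε → (q0, aabaaaaaaaa, Z)
  ε-move, top Z: go to q1, push AZ → (q1, aabaaaaaaaa, AZ)
  read a, top A: go to q0, push ε → (q0, abaaaaaaaa, Z)
  ε-move, top Z: go to q1, push AZ → (q1, abaaaaaaaa, AZ)
  read a, top A: go to q0, push ε → (q0, baaaaaaaa, Z)
  ε-move, top Z: go to q1, push AZ → (q1, baaaaaaaa, AZ)
No transition applies at (q1, baaaaaaaa, AZ); input not fully consumed.

Reject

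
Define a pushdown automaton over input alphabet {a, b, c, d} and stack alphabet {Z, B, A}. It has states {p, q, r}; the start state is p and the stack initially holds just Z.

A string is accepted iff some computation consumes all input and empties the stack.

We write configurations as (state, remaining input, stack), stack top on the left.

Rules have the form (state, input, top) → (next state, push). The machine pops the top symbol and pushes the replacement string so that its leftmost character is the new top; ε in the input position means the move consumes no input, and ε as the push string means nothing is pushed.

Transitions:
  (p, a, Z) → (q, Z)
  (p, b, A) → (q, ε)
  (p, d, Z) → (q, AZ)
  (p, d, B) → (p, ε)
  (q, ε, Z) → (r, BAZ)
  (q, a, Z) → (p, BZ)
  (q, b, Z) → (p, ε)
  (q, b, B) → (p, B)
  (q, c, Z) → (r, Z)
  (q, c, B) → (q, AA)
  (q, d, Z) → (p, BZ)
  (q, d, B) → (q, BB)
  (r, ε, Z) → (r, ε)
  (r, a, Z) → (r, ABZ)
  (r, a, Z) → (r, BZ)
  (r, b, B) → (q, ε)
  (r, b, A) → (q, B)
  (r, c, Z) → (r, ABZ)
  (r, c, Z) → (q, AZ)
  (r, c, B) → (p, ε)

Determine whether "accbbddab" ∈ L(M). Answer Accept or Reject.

One accepting computation: (p, accbbddab, Z) ⊢ (q, ccbbddab, Z) ⊢ (r, cbbddab, Z) ⊢ (r, bbddab, ABZ) ⊢ (q, bddab, BBZ) ⊢ (p, ddab, BBZ) ⊢ (p, dab, BZ) ⊢ (p, ab, Z) ⊢ (q, b, Z) ⊢ (p, ε, ε)
All input consumed and the stack is empty.

Accept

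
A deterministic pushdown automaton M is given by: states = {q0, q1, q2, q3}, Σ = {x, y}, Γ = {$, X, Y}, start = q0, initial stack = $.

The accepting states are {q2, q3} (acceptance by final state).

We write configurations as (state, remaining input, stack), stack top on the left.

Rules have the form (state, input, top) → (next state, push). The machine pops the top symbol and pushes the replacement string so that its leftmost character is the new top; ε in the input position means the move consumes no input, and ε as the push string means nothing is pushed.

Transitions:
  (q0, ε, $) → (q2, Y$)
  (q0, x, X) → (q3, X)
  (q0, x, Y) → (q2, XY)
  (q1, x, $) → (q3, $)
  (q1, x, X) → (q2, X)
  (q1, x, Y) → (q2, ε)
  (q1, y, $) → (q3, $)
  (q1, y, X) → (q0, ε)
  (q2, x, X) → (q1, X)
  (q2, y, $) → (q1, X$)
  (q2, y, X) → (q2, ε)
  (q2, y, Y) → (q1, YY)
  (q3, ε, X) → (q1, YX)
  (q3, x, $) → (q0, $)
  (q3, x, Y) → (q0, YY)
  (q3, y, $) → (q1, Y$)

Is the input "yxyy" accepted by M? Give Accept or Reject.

(q0, yxyy, $) ⊢ (q2, yxyy, Y$) ⊢ (q1, xyy, YY$) ⊢ (q2, yy, Y$) ⊢ (q1, y, YY$)
No transition applies at (q1, y, YY$); input not fully consumed.

Reject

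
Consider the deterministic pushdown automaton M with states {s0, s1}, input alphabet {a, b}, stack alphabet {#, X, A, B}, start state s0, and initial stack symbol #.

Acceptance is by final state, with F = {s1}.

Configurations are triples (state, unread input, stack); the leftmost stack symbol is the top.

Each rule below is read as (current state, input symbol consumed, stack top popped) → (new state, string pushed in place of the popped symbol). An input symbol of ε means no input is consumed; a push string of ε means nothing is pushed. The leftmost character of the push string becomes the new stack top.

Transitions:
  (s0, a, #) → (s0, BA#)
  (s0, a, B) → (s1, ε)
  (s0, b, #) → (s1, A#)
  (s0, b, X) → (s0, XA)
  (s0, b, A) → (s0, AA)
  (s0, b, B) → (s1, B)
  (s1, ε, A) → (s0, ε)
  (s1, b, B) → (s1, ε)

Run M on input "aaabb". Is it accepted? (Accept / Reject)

(s0, aaabb, #)
  read a, top #: go to s0, push BA# → (s0, aabb, BA#)
  read a, top B: go to s1, push ε → (s1, abb, A#)
  ε-move, top A: go to s0, push ε → (s0, abb, #)
  read a, top #: go to s0, push BA# → (s0, bb, BA#)
  read b, top B: go to s1, push B → (s1, b, BA#)
  read b, top B: go to s1, push ε → (s1, ε, A#)
All input consumed; state s1 ∈ F.

Accept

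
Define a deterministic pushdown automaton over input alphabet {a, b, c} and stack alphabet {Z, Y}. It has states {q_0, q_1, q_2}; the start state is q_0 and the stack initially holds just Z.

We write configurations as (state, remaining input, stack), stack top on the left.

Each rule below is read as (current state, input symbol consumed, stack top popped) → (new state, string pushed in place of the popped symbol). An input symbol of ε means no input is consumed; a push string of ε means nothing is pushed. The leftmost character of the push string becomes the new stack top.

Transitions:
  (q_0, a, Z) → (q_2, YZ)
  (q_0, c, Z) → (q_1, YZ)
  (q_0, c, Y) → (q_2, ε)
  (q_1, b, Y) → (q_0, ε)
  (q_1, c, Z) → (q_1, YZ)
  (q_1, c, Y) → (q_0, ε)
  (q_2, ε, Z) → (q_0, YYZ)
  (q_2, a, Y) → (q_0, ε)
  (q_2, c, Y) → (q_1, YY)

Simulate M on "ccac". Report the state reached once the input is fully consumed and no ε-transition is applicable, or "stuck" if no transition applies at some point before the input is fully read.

(q_0, ccac, Z) ⊢ (q_1, cac, YZ) ⊢ (q_0, ac, Z) ⊢ (q_2, c, YZ) ⊢ (q_1, ε, YYZ)
All input consumed; M is in state q_1.

q_1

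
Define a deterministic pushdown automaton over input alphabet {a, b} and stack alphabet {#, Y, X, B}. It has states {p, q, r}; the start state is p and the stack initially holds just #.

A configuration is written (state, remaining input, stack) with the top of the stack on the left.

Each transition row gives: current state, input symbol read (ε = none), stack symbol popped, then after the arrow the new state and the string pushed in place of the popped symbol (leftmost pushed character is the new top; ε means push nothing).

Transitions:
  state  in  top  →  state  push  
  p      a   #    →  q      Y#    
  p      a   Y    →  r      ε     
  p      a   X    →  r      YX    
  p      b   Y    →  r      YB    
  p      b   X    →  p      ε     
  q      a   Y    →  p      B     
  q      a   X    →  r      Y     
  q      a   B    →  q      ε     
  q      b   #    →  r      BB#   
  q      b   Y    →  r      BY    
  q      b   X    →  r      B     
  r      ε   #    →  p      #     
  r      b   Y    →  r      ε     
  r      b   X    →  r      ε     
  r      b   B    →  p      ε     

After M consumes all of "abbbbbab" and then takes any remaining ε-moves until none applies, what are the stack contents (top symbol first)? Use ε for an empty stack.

BY#

(p, abbbbbab, #)
  read a, top #: go to q, push Y# → (q, bbbbbab, Y#)
  read b, top Y: go to r, push BY → (r, bbbbab, BY#)
  read b, top B: go to p, push ε → (p, bbbab, Y#)
  read b, top Y: go to r, push YB → (r, bbab, YB#)
  read b, top Y: go to r, push ε → (r, bab, B#)
  read b, top B: go to p, push ε → (p, ab, #)
  read a, top #: go to q, push Y# → (q, b, Y#)
  read b, top Y: go to r, push BY → (r, ε, BY#)
All input consumed in state r with stack BY#.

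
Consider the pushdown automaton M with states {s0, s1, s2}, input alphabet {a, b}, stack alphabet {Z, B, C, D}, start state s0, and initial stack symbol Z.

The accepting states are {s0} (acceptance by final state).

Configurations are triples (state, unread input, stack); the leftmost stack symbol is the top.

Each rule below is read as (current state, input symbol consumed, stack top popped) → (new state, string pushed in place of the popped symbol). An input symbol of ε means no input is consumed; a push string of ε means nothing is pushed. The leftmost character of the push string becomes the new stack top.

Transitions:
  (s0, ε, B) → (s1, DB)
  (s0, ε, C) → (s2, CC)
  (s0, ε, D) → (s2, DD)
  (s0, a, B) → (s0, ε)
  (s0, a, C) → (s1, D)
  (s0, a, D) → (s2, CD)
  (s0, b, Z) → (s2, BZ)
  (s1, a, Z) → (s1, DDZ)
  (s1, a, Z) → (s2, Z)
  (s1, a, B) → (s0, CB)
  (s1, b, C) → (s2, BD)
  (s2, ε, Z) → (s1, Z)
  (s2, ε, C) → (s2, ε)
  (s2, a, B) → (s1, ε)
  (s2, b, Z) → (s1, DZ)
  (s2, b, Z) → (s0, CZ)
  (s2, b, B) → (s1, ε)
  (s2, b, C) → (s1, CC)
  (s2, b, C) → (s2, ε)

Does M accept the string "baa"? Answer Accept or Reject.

Reject

No computation consumes all input and reaches a final state.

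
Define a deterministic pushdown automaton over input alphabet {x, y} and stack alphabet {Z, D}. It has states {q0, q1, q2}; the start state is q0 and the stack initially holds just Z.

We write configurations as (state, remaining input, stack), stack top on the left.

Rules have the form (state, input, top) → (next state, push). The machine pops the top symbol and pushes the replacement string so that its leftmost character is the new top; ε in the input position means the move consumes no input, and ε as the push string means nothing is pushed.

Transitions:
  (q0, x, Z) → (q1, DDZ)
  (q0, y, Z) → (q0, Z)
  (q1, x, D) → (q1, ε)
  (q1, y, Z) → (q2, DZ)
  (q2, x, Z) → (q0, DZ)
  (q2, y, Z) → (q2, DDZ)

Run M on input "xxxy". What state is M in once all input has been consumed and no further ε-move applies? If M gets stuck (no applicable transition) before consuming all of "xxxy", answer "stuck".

q2

(q0, xxxy, Z)
  read x, top Z: go to q1, push DDZ → (q1, xxy, DDZ)
  read x, top D: go to q1, push ε → (q1, xy, DZ)
  read x, top D: go to q1, push ε → (q1, y, Z)
  read y, top Z: go to q2, push DZ → (q2, ε, DZ)
All input consumed; M is in state q2.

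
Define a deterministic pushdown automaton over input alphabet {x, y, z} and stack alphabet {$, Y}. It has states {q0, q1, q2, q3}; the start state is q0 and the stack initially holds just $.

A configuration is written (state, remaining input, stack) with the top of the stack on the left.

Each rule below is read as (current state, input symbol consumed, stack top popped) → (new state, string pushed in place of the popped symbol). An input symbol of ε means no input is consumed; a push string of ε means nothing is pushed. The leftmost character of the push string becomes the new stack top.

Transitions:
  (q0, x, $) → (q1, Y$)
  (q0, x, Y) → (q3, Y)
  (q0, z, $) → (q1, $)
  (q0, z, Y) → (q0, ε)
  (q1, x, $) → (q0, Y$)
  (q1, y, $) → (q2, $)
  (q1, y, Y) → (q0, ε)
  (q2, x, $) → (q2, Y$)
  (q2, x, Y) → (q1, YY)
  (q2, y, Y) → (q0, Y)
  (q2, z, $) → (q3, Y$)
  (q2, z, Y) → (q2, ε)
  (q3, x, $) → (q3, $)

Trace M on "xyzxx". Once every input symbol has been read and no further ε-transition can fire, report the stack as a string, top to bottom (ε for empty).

Y$

(q0, xyzxx, $)
  read x, top $: go to q1, push Y$ → (q1, yzxx, Y$)
  read y, top Y: go to q0, push ε → (q0, zxx, $)
  read z, top $: go to q1, push $ → (q1, xx, $)
  read x, top $: go to q0, push Y$ → (q0, x, Y$)
  read x, top Y: go to q3, push Y → (q3, ε, Y$)
All input consumed in state q3 with stack Y$.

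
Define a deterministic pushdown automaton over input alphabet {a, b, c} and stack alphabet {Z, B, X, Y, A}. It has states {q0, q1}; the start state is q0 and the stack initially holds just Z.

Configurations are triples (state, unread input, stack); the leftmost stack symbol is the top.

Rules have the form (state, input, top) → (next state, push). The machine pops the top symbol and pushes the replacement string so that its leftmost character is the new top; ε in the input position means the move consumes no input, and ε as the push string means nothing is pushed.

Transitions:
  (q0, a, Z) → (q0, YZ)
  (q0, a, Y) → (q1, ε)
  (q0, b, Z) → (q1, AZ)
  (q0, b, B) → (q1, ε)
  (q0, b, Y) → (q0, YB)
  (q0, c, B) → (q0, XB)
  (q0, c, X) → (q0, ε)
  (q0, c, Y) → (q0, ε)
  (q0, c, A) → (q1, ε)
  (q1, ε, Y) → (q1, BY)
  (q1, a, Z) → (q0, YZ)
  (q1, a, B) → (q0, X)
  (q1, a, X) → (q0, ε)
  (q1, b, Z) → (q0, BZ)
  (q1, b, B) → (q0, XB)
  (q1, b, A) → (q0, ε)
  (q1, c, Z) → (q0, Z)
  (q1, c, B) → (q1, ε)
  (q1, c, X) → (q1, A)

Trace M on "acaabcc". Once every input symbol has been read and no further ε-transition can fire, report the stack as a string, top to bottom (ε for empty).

(q0, acaabcc, Z)
  read a, top Z: go to q0, push YZ → (q0, caabcc, YZ)
  read c, top Y: go to q0, push ε → (q0, aabcc, Z)
  read a, top Z: go to q0, push YZ → (q0, abcc, YZ)
  read a, top Y: go to q1, push ε → (q1, bcc, Z)
  read b, top Z: go to q0, push BZ → (q0, cc, BZ)
  read c, top B: go to q0, push XB → (q0, c, XBZ)
  read c, top X: go to q0, push ε → (q0, ε, BZ)
All input consumed in state q0 with stack BZ.

BZ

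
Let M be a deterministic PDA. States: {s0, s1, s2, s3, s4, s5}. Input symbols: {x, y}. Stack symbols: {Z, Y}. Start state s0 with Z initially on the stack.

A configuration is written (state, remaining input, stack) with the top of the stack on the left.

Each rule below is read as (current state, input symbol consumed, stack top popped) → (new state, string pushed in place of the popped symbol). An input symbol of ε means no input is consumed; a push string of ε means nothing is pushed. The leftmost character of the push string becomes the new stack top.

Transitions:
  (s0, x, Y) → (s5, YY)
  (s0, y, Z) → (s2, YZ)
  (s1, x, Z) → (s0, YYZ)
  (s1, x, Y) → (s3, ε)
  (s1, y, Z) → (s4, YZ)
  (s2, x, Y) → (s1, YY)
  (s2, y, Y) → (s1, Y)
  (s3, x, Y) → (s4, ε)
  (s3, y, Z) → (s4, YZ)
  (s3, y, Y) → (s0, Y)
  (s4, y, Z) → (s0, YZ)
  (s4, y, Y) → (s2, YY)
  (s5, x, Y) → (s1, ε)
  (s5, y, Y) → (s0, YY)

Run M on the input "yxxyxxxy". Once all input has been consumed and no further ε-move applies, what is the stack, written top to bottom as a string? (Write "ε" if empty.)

(s0, yxxyxxxy, Z) ⊢ (s2, xxyxxxy, YZ) ⊢ (s1, xyxxxy, YYZ) ⊢ (s3, yxxxy, YZ) ⊢ (s0, xxxy, YZ) ⊢ (s5, xxy, YYZ) ⊢ (s1, xy, YZ) ⊢ (s3, y, Z) ⊢ (s4, ε, YZ)
All input consumed in state s4 with stack YZ.

YZ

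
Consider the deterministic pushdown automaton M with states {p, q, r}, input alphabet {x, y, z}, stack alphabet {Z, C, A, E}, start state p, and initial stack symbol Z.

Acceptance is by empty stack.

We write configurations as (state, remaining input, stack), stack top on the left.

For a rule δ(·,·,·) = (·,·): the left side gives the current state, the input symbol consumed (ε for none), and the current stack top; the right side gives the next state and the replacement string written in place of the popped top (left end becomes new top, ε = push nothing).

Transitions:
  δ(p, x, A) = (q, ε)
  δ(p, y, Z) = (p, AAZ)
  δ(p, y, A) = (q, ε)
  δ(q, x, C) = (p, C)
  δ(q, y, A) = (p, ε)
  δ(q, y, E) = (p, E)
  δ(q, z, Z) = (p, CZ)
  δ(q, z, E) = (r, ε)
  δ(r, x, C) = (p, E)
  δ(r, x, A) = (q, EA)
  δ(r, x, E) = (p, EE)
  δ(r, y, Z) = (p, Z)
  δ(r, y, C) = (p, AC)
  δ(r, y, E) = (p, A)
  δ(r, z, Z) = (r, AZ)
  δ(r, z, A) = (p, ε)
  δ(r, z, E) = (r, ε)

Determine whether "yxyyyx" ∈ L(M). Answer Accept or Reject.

(p, yxyyyx, Z) ⊢ (p, xyyyx, AAZ) ⊢ (q, yyyx, AZ) ⊢ (p, yyx, Z) ⊢ (p, yx, AAZ) ⊢ (q, x, AZ)
No transition applies at (q, x, AZ); input not fully consumed.

Reject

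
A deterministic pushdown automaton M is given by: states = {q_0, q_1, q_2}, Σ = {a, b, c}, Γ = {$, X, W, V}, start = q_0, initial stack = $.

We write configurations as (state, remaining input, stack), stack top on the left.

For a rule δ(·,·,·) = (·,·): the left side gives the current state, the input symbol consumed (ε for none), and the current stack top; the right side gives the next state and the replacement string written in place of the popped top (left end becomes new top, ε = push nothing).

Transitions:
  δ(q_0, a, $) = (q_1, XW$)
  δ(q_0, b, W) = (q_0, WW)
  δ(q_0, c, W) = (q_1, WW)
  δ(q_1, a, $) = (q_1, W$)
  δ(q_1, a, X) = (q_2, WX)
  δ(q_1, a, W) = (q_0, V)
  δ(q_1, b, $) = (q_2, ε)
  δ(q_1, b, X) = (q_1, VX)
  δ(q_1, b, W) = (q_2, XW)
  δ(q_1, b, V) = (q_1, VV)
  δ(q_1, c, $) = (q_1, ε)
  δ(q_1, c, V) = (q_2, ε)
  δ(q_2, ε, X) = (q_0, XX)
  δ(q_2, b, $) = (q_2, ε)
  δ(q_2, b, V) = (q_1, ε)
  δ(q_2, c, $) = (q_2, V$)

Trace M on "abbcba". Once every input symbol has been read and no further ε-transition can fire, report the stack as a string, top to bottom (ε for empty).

WXW$

(q_0, abbcba, $)
  read a, top $: go to q_1, push XW$ → (q_1, bbcba, XW$)
  read b, top X: go to q_1, push VX → (q_1, bcba, VXW$)
  read b, top V: go to q_1, push VV → (q_1, cba, VVXW$)
  read c, top V: go to q_2, push ε → (q_2, ba, VXW$)
  read b, top V: go to q_1, push ε → (q_1, a, XW$)
  read a, top X: go to q_2, push WX → (q_2, ε, WXW$)
All input consumed in state q_2 with stack WXW$.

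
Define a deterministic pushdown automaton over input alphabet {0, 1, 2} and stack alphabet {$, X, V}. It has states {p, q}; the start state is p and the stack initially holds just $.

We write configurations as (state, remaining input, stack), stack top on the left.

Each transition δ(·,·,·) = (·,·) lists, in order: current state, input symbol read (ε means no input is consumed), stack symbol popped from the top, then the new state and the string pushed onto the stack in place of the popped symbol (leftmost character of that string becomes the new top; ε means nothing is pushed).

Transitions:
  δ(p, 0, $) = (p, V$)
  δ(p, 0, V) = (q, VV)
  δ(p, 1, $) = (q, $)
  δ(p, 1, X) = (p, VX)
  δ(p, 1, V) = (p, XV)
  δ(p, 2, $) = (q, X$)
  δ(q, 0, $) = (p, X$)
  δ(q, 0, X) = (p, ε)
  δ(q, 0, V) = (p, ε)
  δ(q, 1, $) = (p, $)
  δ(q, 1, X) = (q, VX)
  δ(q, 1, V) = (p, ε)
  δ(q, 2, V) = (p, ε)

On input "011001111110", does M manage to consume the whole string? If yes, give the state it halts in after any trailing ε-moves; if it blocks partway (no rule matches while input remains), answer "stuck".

q

(p, 011001111110, $) ⊢ (p, 11001111110, V$) ⊢ (p, 1001111110, XV$) ⊢ (p, 001111110, VXV$) ⊢ (q, 01111110, VVXV$) ⊢ (p, 1111110, VXV$) ⊢ (p, 111110, XVXV$) ⊢ (p, 11110, VXVXV$) ⊢ (p, 1110, XVXVXV$) ⊢ (p, 110, VXVXVXV$) ⊢ (p, 10, XVXVXVXV$) ⊢ (p, 0, VXVXVXVXV$) ⊢ (q, ε, VVXVXVXVXV$)
All input consumed; M is in state q.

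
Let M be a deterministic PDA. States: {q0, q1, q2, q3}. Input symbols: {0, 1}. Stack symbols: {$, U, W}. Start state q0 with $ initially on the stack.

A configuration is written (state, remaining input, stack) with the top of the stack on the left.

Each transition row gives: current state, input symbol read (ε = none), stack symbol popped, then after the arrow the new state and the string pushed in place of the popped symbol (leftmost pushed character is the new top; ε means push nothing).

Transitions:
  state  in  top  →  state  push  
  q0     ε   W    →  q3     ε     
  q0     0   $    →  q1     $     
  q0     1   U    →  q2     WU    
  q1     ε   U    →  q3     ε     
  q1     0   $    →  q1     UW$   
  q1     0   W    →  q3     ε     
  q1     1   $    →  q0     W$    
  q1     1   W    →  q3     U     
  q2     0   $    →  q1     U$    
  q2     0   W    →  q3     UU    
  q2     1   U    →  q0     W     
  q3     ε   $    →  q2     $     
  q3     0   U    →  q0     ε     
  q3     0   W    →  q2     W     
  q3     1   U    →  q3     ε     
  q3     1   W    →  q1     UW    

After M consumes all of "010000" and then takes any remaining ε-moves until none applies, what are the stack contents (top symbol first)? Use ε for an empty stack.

(q0, 010000, $)
  read 0, top $: go to q1, push $ → (q1, 10000, $)
  read 1, top $: go to q0, push W$ → (q0, 0000, W$)
  ε-move, top W: go to q3, push ε → (q3, 0000, $)
  ε-move, top $: go to q2, push $ → (q2, 0000, $)
  read 0, top $: go to q1, push U$ → (q1, 000, U$)
  ε-move, top U: go to q3, push ε → (q3, 000, $)
  ε-move, top $: go to q2, push $ → (q2, 000, $)
  read 0, top $: go to q1, push U$ → (q1, 00, U$)
  ε-move, top U: go to q3, push ε → (q3, 00, $)
  ε-move, top $: go to q2, push $ → (q2, 00, $)
  read 0, top $: go to q1, push U$ → (q1, 0, U$)
  ε-move, top U: go to q3, push ε → (q3, 0, $)
  ε-move, top $: go to q2, push $ → (q2, 0, $)
  read 0, top $: go to q1, push U$ → (q1, ε, U$)
  ε-move, top U: go to q3, push ε → (q3, ε, $)
  ε-move, top $: go to q2, push $ → (q2, ε, $)
All input consumed in state q2 with stack $.

$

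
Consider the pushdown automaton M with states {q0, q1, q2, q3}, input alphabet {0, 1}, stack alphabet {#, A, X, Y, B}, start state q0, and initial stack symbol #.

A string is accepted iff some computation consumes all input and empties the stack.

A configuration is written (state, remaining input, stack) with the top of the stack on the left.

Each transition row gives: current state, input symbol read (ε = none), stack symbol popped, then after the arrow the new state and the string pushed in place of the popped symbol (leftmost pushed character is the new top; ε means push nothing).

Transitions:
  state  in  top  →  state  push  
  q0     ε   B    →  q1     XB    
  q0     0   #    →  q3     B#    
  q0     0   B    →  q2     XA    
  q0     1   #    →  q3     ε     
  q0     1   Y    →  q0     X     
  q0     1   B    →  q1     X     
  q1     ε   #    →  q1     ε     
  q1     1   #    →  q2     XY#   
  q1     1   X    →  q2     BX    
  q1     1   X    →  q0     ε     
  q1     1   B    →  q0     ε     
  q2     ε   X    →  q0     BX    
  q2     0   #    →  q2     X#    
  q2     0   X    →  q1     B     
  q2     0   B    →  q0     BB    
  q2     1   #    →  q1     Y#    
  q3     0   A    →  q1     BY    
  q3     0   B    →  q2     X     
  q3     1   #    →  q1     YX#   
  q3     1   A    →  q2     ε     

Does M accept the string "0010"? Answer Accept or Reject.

No computation consumes all input and empties the stack.

Reject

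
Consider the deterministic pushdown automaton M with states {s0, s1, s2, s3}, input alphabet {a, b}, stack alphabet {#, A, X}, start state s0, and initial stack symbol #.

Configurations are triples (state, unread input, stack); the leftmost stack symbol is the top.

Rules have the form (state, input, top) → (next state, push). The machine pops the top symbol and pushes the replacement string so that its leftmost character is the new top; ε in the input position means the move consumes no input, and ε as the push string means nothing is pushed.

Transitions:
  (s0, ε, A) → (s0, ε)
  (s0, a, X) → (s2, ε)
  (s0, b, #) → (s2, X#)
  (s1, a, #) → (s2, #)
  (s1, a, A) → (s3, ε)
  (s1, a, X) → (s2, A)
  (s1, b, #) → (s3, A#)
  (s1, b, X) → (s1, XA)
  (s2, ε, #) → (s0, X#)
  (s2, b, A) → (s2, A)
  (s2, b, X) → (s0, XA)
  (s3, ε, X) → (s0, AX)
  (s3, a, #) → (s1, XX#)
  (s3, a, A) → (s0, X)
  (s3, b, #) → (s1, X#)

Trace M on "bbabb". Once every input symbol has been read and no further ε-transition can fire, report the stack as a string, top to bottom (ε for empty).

(s0, bbabb, #)
  read b, top #: go to s2, push X# → (s2, babb, X#)
  read b, top X: go to s0, push XA → (s0, abb, XA#)
  read a, top X: go to s2, push ε → (s2, bb, A#)
  read b, top A: go to s2, push A → (s2, b, A#)
  read b, top A: go to s2, push A → (s2, ε, A#)
All input consumed in state s2 with stack A#.

A#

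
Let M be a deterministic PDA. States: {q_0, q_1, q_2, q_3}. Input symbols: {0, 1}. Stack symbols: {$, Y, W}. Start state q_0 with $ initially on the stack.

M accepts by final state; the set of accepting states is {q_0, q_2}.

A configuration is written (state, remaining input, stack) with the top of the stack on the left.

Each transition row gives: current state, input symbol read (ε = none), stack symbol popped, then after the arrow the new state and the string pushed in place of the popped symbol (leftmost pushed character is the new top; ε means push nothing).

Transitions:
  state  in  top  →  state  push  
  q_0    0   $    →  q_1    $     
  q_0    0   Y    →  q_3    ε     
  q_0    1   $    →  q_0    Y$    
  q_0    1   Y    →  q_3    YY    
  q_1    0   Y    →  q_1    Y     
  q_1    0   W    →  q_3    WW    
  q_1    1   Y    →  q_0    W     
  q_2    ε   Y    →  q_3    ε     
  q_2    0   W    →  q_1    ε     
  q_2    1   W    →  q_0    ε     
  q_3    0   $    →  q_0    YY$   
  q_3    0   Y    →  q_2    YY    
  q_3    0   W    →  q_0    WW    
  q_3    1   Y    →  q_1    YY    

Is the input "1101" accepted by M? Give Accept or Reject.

Reject

(q_0, 1101, $) ⊢ (q_0, 101, Y$) ⊢ (q_3, 01, YY$) ⊢ (q_2, 1, YYY$) ⊢ (q_3, 1, YY$) ⊢ (q_1, ε, YYY$)
All input consumed; state q_1 ∉ F and no further ε-move applies.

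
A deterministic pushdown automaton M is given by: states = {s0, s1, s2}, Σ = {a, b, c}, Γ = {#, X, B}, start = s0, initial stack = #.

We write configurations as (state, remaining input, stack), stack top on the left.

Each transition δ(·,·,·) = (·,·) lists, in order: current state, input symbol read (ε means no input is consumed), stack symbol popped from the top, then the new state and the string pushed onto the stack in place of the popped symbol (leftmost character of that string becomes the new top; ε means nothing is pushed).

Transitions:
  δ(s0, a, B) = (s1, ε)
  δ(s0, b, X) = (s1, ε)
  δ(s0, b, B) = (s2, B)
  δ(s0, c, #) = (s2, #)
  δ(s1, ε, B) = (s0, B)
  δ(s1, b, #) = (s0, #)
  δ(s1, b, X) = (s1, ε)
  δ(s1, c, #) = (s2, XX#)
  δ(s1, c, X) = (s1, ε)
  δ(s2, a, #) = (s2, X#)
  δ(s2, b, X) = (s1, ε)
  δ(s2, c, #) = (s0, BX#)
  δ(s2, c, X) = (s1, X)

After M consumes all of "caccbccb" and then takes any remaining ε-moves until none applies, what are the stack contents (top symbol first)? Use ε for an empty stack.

(s0, caccbccb, #)
  read c, top #: go to s2, push # → (s2, accbccb, #)
  read a, top #: go to s2, push X# → (s2, ccbccb, X#)
  read c, top X: go to s1, push X → (s1, cbccb, X#)
  read c, top X: go to s1, push ε → (s1, bccb, #)
  read b, top #: go to s0, push # → (s0, ccb, #)
  read c, top #: go to s2, push # → (s2, cb, #)
  read c, top #: go to s0, push BX# → (s0, b, BX#)
  read b, top B: go to s2, push B → (s2, ε, BX#)
All input consumed in state s2 with stack BX#.

BX#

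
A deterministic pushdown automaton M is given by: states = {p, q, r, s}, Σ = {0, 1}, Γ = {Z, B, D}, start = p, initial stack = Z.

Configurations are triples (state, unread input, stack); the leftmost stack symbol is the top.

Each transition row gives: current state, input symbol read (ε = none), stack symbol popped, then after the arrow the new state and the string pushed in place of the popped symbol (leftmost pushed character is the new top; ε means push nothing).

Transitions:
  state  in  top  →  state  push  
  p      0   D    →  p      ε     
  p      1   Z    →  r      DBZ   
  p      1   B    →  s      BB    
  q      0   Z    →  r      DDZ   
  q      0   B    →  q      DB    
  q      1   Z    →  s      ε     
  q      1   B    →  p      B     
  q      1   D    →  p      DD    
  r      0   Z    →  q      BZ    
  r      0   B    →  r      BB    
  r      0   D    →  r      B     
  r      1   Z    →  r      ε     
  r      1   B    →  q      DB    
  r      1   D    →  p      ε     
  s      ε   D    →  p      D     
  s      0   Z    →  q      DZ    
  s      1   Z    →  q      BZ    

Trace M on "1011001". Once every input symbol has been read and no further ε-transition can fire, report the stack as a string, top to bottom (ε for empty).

(p, 1011001, Z) ⊢ (r, 011001, DBZ) ⊢ (r, 11001, BBZ) ⊢ (q, 1001, DBBZ) ⊢ (p, 001, DDBBZ) ⊢ (p, 01, DBBZ) ⊢ (p, 1, BBZ) ⊢ (s, ε, BBBZ)
All input consumed in state s with stack BBBZ.

BBBZ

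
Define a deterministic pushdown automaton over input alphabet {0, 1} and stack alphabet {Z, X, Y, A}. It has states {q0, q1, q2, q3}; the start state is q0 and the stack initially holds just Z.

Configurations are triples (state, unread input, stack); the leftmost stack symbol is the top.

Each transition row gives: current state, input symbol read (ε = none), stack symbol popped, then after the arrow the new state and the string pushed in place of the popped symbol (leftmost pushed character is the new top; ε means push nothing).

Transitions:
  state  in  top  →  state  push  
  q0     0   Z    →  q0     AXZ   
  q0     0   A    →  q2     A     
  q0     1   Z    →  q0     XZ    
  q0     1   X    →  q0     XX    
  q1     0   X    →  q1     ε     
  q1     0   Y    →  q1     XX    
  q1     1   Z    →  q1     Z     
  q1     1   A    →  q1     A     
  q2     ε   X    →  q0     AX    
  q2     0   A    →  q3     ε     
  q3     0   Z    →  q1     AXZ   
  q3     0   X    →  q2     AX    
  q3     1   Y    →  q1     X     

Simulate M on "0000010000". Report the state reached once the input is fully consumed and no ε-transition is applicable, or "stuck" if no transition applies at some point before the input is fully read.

(q0, 0000010000, Z) ⊢ (q0, 000010000, AXZ) ⊢ (q2, 00010000, AXZ) ⊢ (q3, 0010000, XZ) ⊢ (q2, 010000, AXZ) ⊢ (q3, 10000, XZ)
No transition for (q3, 1, top X); M blocks with input 10000 remaining.

stuck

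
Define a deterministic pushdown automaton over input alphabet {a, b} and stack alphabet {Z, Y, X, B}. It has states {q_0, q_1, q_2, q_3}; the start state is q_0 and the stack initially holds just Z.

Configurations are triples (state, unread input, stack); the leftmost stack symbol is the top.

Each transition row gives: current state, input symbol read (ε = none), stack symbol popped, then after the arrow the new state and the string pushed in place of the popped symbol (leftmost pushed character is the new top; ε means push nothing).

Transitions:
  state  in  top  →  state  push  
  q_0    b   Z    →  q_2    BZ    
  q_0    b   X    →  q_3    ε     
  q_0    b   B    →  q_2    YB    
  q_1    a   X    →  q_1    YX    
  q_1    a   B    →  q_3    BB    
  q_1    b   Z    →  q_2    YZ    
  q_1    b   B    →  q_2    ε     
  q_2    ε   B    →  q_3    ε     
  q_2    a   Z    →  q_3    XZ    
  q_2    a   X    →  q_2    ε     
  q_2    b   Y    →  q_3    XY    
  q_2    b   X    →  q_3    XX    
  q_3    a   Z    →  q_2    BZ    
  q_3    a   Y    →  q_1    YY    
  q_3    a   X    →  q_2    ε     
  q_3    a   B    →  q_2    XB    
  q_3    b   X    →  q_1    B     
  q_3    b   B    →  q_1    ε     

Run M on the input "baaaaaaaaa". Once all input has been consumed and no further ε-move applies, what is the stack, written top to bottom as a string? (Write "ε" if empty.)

(q_0, baaaaaaaaa, Z)
  read b, top Z: go to q_2, push BZ → (q_2, aaaaaaaaa, BZ)
  ε-move, top B: go to q_3, push ε → (q_3, aaaaaaaaa, Z)
  read a, top Z: go to q_2, push BZ → (q_2, aaaaaaaa, BZ)
  ε-move, top B: go to q_3, push ε → (q_3, aaaaaaaa, Z)
  read a, top Z: go to q_2, push BZ → (q_2, aaaaaaa, BZ)
  ε-move, top B: go to q_3, push ε → (q_3, aaaaaaa, Z)
  read a, top Z: go to q_2, push BZ → (q_2, aaaaaa, BZ)
  ε-move, top B: go to q_3, push ε → (q_3, aaaaaa, Z)
  read a, top Z: go to q_2, push BZ → (q_2, aaaaa, BZ)
  ε-move, top B: go to q_3, push ε → (q_3, aaaaa, Z)
  read a, top Z: go to q_2, push BZ → (q_2, aaaa, BZ)
  ε-move, top B: go to q_3, push ε → (q_3, aaaa, Z)
  read a, top Z: go to q_2, push BZ → (q_2, aaa, BZ)
  ε-move, top B: go to q_3, push ε → (q_3, aaa, Z)
  read a, top Z: go to q_2, push BZ → (q_2, aa, BZ)
  ε-move, top B: go to q_3, push ε → (q_3, aa, Z)
  read a, top Z: go to q_2, push BZ → (q_2, a, BZ)
  ε-move, top B: go to q_3, push ε → (q_3, a, Z)
  read a, top Z: go to q_2, push BZ → (q_2, ε, BZ)
  ε-move, top B: go to q_3, push ε → (q_3, ε, Z)
All input consumed in state q_3 with stack Z.

Z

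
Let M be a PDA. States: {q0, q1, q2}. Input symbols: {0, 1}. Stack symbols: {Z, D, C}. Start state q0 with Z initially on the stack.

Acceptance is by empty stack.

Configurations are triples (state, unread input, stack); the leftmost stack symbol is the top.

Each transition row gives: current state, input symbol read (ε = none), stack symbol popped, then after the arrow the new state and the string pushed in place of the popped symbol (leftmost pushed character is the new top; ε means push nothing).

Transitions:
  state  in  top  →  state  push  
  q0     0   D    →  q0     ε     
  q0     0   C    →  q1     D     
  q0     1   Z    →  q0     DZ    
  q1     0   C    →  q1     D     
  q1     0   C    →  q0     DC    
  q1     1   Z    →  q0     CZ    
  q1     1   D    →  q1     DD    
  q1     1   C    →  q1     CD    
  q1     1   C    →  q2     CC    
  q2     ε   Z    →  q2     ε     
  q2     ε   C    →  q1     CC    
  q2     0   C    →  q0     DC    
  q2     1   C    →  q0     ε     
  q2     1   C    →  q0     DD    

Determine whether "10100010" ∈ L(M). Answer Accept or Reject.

Reject

No computation consumes all input and empties the stack.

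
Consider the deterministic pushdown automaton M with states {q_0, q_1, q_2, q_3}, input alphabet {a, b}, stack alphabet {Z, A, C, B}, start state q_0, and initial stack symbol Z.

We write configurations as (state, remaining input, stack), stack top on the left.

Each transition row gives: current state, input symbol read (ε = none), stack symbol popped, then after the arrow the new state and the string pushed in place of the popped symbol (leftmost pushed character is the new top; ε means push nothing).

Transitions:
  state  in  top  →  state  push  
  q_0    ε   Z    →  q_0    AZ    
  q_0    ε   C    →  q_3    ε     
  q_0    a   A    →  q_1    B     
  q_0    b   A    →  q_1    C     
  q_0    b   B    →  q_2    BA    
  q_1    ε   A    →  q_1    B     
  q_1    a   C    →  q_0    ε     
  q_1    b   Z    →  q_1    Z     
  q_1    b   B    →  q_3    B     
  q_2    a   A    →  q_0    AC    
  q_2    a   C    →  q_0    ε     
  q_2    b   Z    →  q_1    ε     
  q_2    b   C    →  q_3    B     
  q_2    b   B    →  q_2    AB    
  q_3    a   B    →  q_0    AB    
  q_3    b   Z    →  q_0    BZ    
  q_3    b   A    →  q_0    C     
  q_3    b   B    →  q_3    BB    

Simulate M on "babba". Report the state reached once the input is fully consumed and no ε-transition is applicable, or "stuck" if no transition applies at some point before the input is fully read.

(q_0, babba, Z) ⊢ (q_0, babba, AZ) ⊢ (q_1, abba, CZ) ⊢ (q_0, bba, Z) ⊢ (q_0, bba, AZ) ⊢ (q_1, ba, CZ)
No transition for (q_1, b, top C); M blocks with input ba remaining.

stuck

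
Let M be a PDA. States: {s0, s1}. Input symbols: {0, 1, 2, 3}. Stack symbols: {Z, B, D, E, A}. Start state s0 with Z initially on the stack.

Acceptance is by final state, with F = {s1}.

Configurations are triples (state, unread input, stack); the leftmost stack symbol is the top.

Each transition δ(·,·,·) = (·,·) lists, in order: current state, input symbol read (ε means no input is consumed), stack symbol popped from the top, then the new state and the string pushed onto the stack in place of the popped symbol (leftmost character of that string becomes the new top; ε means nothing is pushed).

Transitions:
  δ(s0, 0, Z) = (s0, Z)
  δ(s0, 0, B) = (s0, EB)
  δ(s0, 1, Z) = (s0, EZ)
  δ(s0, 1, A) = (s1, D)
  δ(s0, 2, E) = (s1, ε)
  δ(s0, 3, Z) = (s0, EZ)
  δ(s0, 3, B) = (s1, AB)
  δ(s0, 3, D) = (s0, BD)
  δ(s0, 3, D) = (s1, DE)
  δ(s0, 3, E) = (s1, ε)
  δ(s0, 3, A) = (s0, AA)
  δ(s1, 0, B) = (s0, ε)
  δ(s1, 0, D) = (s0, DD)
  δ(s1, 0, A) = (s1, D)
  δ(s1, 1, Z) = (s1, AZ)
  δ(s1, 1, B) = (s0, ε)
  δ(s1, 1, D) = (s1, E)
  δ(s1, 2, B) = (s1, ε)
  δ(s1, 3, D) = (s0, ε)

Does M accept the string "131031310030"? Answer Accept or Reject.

Reject

No computation consumes all input and reaches a final state.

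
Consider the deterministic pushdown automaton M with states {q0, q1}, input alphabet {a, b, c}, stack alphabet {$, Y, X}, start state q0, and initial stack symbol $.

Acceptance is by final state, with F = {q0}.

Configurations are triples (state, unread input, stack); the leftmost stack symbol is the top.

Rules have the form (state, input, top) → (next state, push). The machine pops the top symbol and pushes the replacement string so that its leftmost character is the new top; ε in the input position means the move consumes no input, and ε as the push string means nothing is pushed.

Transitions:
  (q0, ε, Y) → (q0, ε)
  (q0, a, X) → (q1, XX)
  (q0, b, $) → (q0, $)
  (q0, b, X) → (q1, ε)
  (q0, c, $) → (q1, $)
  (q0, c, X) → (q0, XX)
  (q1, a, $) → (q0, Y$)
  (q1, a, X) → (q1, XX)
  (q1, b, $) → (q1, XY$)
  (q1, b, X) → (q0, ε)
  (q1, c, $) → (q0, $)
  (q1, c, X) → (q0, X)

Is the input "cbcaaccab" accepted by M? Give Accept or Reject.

Accept

(q0, cbcaaccab, $)
  read c, top $: go to q1, push $ → (q1, bcaaccab, $)
  read b, top $: go to q1, push XY$ → (q1, caaccab, XY$)
  read c, top X: go to q0, push X → (q0, aaccab, XY$)
  read a, top X: go to q1, push XX → (q1, accab, XXY$)
  read a, top X: go to q1, push XX → (q1, ccab, XXXY$)
  read c, top X: go to q0, push X → (q0, cab, XXXY$)
  read c, top X: go to q0, push XX → (q0, ab, XXXXY$)
  read a, top X: go to q1, push XX → (q1, b, XXXXXY$)
  read b, top X: go to q0, push ε → (q0, ε, XXXXY$)
All input consumed; state q0 ∈ F.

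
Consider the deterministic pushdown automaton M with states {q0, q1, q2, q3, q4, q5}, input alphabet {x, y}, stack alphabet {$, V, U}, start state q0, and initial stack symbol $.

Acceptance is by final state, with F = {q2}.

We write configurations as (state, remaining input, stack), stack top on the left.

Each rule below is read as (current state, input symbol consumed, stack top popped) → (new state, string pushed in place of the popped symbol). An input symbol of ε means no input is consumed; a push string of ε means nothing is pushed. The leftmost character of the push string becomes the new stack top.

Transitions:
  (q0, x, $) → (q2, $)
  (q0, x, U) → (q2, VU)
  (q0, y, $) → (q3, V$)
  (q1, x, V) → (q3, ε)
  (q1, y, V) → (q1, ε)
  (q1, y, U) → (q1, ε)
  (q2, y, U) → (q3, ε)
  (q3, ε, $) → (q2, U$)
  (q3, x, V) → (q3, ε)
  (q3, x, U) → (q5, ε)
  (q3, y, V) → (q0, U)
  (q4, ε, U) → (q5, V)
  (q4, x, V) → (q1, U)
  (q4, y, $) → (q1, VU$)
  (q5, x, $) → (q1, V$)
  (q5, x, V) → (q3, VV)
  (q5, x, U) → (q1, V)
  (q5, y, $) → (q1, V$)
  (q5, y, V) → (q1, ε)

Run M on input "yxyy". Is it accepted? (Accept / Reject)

Accept

(q0, yxyy, $)
  read y, top $: go to q3, push V$ → (q3, xyy, V$)
  read x, top V: go to q3, push ε → (q3, yy, $)
  ε-move, top $: go to q2, push U$ → (q2, yy, U$)
  read y, top U: go to q3, push ε → (q3, y, $)
  ε-move, top $: go to q2, push U$ → (q2, y, U$)
  read y, top U: go to q3, push ε → (q3, ε, $)
  ε-move, top $: go to q2, push U$ → (q2, ε, U$)
All input consumed; state q2 ∈ F.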